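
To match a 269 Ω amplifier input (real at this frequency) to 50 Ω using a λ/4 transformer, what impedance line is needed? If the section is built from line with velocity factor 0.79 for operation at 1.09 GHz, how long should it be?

Z_qwt = √(Z_0·R_L) = √(50 × 269) = √13450
λ = 0.79·c/f = 0.217 m, so l = λ/4 = 0.0544 m

Z_qwt ≈ 116 Ω; length ≈ 5.44 cm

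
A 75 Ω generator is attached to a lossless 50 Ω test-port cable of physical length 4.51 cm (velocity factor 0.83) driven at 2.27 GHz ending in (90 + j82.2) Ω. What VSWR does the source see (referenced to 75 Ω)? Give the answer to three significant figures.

λ = v/f = 0.83·c / 2.27 GHz = 0.11 m
βl = 2π·l/λ = 2π × 0.411 = 148°
tan(βl) = -0.625
Z_in = Z_0·(Z_L + jZ_0·tanβl)/(Z_0 + jZ_L·tanβl) = 23.3 + j38.1 Ω
Γ_s = (Z_in − Z_s)/(Z_in + Z_s) = (-51.7 + j38.1)/(98.3 + j38.1), |Γ_s| = 0.609
VSWR = (1 + |Γ_s|)/(1 − |Γ_s|)

VSWR ≈ 4.12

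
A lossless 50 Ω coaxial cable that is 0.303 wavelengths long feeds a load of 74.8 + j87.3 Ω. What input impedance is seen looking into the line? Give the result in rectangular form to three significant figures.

βl = 2π × 0.303 = 109°
tan(βl) = tan(109°) = -2.89
Z_in = Z_0·(Z_L + jZ_0·tanβl)/(Z_0 + jZ_L·tanβl)
     = 50·(74.8 − j57.3)/(302 − j216)

Z_in ≈ 12.7 − j0.412 Ω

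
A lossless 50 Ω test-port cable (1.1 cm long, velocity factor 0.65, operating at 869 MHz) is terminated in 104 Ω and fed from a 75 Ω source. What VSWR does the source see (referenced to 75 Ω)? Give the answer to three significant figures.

λ = v/f = 0.65·c / 869 MHz = 0.224 m
βl = 2π·l/λ = 2π × 0.049 = 17.6°
tan(βl) = 0.318
Z_in = Z_0·(Z_L + jZ_0·tanβl)/(Z_0 + jZ_L·tanβl) = 79.7 − j36.8 Ω
Γ_s = (Z_in − Z_s)/(Z_in + Z_s) = (4.65 − j36.8)/(155 − j36.8), |Γ_s| = 0.233
VSWR = (1 + |Γ_s|)/(1 − |Γ_s|)

VSWR ≈ 1.61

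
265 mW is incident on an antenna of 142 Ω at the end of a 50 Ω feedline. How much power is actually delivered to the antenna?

Γ = (142 − 50)/(142 + 50) = 0.479
|Γ|² = 0.23
P_refl = |Γ|²·P_inc = 60.8 mW, P_del = (1 − |Γ|²)·P_inc = 204 mW

P_delivered ≈ 204 mW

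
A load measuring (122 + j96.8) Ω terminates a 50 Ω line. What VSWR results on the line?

Γ = (Z_L − Z_0)/(Z_L + Z_0) = (72 + j96.8)/(172 + j96.8)
|Γ| = 121/197 = 0.611
VSWR = (1 + |Γ|)/(1 − |Γ|) = 1.61/0.389

VSWR ≈ 4.14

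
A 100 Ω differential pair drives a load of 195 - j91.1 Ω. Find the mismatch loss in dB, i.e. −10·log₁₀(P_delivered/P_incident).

mismatch loss ≈ 0.871 dB

Γ = (95 − j91.1)/(295 − j91.1), |Γ| = 0.426
|Γ|² = 0.182, so P_del/P_inc = 1 − |Γ|² = 0.818
ML = −10·log₁₀(1 − |Γ|²)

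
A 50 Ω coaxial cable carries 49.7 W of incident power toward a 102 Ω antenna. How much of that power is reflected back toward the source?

P_reflected ≈ 5.82 W

Γ = (102 − 50)/(102 + 50) = 0.342
|Γ|² = 0.117
P_refl = |Γ|²·P_inc = 5.82 W, P_del = (1 − |Γ|²)·P_inc = 43.9 W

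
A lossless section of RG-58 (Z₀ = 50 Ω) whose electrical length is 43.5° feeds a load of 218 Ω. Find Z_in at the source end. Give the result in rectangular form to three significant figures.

Z_in ≈ 22.9 − j47.2 Ω

tan(βl) = tan(43.5°) = 0.949
Z_in = Z_0·(Z_L + jZ_0·tanβl)/(Z_0 + jZ_L·tanβl)
     = 50·(218 + j47.4)/(50 + j207)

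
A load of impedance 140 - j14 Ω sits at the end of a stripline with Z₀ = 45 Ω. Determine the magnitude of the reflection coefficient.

Γ = (Z_L − Z_0)/(Z_L + Z_0) = (95 − j14)/(185 − j14)
|Γ| = 96/186

|Γ| ≈ 0.518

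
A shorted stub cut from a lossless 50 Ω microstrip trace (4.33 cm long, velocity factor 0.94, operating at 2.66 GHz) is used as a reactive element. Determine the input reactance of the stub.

X_in ≈ -32.4 Ω (capacitive)

λ = v/f = 0.94·c / 2.66 GHz = 0.106 m
βl = 2π·l/λ = 2π × 0.408 = 147°
tan(βl) = -0.649
For a shorted stub, Z_in = jZ_0·tan(βl)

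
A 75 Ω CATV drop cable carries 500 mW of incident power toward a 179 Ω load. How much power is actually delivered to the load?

P_delivered ≈ 416 mW

Γ = (179 − 75)/(179 + 75) = 0.409
|Γ|² = 0.168
P_refl = |Γ|²·P_inc = 83.8 mW, P_del = (1 − |Γ|²)·P_inc = 416 mW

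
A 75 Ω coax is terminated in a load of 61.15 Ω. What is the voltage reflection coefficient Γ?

Γ = -0.102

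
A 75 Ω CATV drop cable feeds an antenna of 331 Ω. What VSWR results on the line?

VSWR ≈ 4.41

Γ = (331 − 75)/(331 + 75) = 0.631
VSWR = (1 + 0.631)/(1 − 0.631)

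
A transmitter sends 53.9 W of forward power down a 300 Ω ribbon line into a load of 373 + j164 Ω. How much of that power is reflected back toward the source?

|Γ| = |(73 + j164)/(673 + j164)| = 0.259
|Γ|² = 0.0672
P_refl = |Γ|²·P_inc = 3.62 W, P_del = (1 − |Γ|²)·P_inc = 50.3 W

P_reflected ≈ 3.62 W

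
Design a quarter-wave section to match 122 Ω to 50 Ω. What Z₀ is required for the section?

Z_qwt ≈ 78.1 Ω

Z_qwt = √(Z_0·R_L) = √(50 × 122) = √6100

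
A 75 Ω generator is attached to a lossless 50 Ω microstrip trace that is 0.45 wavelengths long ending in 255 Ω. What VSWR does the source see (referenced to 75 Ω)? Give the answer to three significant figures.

βl = 2π × 0.45 = 162°
tan(βl) = -0.325
Z_in = Z_0·(Z_L + jZ_0·tanβl)/(Z_0 + jZ_L·tanβl) = 75.3 + j108 Ω
Γ_s = (Z_in − Z_s)/(Z_in + Z_s) = (0.26 + j108)/(150 + j108), |Γ_s| = 0.585
VSWR = (1 + |Γ_s|)/(1 − |Γ_s|)

VSWR ≈ 3.82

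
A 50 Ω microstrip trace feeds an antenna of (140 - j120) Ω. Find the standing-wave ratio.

Γ = (Z_L − Z_0)/(Z_L + Z_0) = (90 − j120)/(190 − j120)
|Γ| = 150/225 = 0.667
VSWR = (1 + |Γ|)/(1 − |Γ|) = 1.67/0.333

VSWR ≈ 5.01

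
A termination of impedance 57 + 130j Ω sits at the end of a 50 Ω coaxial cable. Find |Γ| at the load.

|Γ| ≈ 0.773

Γ = (Z_L − Z_0)/(Z_L + Z_0) = (7 + j130)/(107 + j130)
|Γ| = 130/168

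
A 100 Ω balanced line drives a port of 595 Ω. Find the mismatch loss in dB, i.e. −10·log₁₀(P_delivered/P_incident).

Γ = (595 − 100)/(595 + 100) = 0.712
|Γ|² = 0.507, so P_del/P_inc = 1 − |Γ|² = 0.493
ML = −10·log₁₀(1 − |Γ|²)

mismatch loss ≈ 3.07 dB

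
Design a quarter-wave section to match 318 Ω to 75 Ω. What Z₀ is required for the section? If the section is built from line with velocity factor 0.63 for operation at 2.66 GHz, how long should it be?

Z_qwt ≈ 154 Ω; length ≈ 1.78 cm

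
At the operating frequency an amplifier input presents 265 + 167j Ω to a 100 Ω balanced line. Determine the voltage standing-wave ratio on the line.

VSWR ≈ 3.82

Γ = (Z_L − Z_0)/(Z_L + Z_0) = (165 + j167)/(365 + j167)
|Γ| = 235/401 = 0.585
VSWR = (1 + |Γ|)/(1 − |Γ|) = 1.58/0.415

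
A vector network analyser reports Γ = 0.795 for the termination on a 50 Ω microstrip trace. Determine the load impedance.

Z_L = Z_0·(1 + Γ)/(1 − Γ) = 50·(1.79)/(0.205)

Z_L ≈ 438 Ω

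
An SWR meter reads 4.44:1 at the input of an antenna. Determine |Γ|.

|Γ| = (S − 1)/(S + 1) = (4.44 − 1)/(4.44 + 1) = 3.44/5.44

|Γ| ≈ 0.632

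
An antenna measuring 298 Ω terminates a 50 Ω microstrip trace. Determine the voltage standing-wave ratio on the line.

VSWR ≈ 5.96

Γ = (298 − 50)/(298 + 50) = 0.713
VSWR = (1 + 0.713)/(1 − 0.713)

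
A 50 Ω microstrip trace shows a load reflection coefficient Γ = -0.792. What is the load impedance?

Z_L ≈ 5.8 Ω

Z_L = Z_0·(1 + Γ)/(1 − Γ) = 50·(0.208)/(1.79)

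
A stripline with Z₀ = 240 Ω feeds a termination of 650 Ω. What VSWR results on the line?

VSWR ≈ 2.71

Γ = (650 − 240)/(650 + 240) = 0.461
VSWR = (1 + 0.461)/(1 − 0.461)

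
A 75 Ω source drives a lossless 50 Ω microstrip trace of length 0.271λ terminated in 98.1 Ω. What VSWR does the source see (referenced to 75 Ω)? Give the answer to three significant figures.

βl = 2π × 0.271 = 97.6°
tan(βl) = -7.53
Z_in = Z_0·(Z_L + jZ_0·tanβl)/(Z_0 + jZ_L·tanβl) = 25.8 + j4.89 Ω
Γ_s = (Z_in − Z_s)/(Z_in + Z_s) = (-49.2 + j4.89)/(101 + j4.89), |Γ_s| = 0.49
VSWR = (1 + |Γ_s|)/(1 − |Γ_s|)

VSWR ≈ 2.92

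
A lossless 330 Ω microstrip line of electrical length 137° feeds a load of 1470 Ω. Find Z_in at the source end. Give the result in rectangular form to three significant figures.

Z_in ≈ 151 + j318 Ω

tan(βl) = tan(137°) = -0.933
Z_in = Z_0·(Z_L + jZ_0·tanβl)/(Z_0 + jZ_L·tanβl)
     = 330·(1470 − j308)/(330 − j1370)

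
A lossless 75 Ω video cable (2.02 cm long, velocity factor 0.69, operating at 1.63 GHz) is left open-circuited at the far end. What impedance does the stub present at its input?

Z_in ≈ −j48.2 Ω

λ = v/f = 0.69·c / 1.63 GHz = 0.127 m
βl = 2π·l/λ = 2π × 0.159 = 57.3°
tan(βl) = 1.56
For an open-circuited stub, Z_in = −jZ_0·cot(βl) = −jZ_0/tan(βl)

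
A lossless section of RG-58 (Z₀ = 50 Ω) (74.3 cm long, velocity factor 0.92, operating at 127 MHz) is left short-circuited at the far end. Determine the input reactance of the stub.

X_in ≈ -76.8 Ω (capacitive)

λ = v/f = 0.92·c / 127 MHz = 2.17 m
βl = 2π·l/λ = 2π × 0.342 = 123°
tan(βl) = -1.54
For a short-circuited stub, Z_in = jZ_0·tan(βl)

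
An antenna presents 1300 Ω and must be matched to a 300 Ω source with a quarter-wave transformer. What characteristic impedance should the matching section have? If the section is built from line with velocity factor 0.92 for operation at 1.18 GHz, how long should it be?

Z_qwt = √(Z_0·R_L) = √(300 × 1300) = √390000
λ = 0.92·c/f = 0.234 m, so l = λ/4 = 0.0585 m

Z_qwt ≈ 624 Ω; length ≈ 5.85 cm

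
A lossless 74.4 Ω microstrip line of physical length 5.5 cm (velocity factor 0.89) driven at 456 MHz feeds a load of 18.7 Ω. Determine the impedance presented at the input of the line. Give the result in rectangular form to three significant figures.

Z_in ≈ 26.3 + j45.4 Ω

λ = v/f = 0.89·c / 456 MHz = 0.586 m
βl = 2π·l/λ = 2π × 0.0939 = 33.8°
tan(βl) = tan(33.8°) = 0.67
Z_in = Z_0·(Z_L + jZ_0·tanβl)/(Z_0 + jZ_L·tanβl)
     = 74.4·(18.7 + j49.8)/(74.4 + j12.5)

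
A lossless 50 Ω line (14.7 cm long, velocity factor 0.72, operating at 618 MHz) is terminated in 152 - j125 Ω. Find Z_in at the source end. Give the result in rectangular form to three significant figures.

Z_in ≈ 68.5 + j107 Ω

λ = v/f = 0.72·c / 618 MHz = 0.35 m
βl = 2π·l/λ = 2π × 0.421 = 151°
tan(βl) = tan(151°) = -0.545
Z_in = Z_0·(Z_L + jZ_0·tanβl)/(Z_0 + jZ_L·tanβl)
     = 50·(152 − j152)/(-18.1 − j82.8)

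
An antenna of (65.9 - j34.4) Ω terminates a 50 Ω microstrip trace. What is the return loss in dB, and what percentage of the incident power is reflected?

RL ≈ 10.1 dB; 9.83% of incident power reflected

Γ = (15.9 − j34.4)/(115.9 − j34.4), |Γ| = 0.313
RL = −20·log₁₀(0.313) = 10.1 dB
P_refl/P_inc = |Γ|² = 0.0983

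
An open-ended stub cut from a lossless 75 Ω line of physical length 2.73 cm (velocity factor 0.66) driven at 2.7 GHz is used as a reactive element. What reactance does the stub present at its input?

X_in ≈ 72.5 Ω (inductive)

λ = v/f = 0.66·c / 2.7 GHz = 0.0733 m
βl = 2π·l/λ = 2π × 0.372 = 134°
tan(βl) = -1.03
For an open-ended stub, Z_in = −jZ_0·cot(βl) = −jZ_0/tan(βl)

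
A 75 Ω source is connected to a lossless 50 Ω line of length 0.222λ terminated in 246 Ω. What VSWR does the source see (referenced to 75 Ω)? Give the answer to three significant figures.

VSWR ≈ 7.26

βl = 2π × 0.222 = 79.9°
tan(βl) = 5.63
Z_in = Z_0·(Z_L + jZ_0·tanβl)/(Z_0 + jZ_L·tanβl) = 10.5 − j8.51 Ω
Γ_s = (Z_in − Z_s)/(Z_in + Z_s) = (-64.5 − j8.51)/(85.5 − j8.51), |Γ_s| = 0.758
VSWR = (1 + |Γ_s|)/(1 − |Γ_s|)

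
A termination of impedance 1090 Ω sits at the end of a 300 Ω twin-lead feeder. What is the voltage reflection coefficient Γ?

Γ = 0.568

Γ = (Z_L − Z_0)/(Z_L + Z_0) = (1090 − 300)/(1090 + 300) = 790/1390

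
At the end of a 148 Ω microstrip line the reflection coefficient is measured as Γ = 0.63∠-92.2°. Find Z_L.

Z_L = Z_0·(1 + Γ)/(1 − Γ) = 148·(0.976 − j0.63)/(1.02 + j0.63)

Z_L ≈ 61.8 − j129 Ω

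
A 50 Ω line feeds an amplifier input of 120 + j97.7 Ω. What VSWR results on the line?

VSWR ≈ 4.17

Γ = (Z_L − Z_0)/(Z_L + Z_0) = (70 + j97.7)/(170 + j97.7)
|Γ| = 120/196 = 0.613
VSWR = (1 + |Γ|)/(1 − |Γ|) = 1.61/0.387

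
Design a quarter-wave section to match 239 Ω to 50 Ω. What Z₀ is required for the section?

Z_qwt ≈ 109 Ω

Z_qwt = √(Z_0·R_L) = √(50 × 239) = √11950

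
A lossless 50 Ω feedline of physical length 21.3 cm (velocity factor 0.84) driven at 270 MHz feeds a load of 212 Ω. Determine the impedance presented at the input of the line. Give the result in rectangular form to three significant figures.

Z_in ≈ 12 − j6.5 Ω

λ = v/f = 0.84·c / 270 MHz = 0.933 m
βl = 2π·l/λ = 2π × 0.228 = 82.2°
tan(βl) = tan(82.2°) = 7.26
Z_in = Z_0·(Z_L + jZ_0·tanβl)/(Z_0 + jZ_L·tanβl)
     = 50·(212 + j363)/(50 + j1540)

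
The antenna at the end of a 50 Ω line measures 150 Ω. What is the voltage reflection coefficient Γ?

Γ = (Z_L − Z_0)/(Z_L + Z_0) = (150 − 50)/(150 + 50) = 100/200

Γ = 0.5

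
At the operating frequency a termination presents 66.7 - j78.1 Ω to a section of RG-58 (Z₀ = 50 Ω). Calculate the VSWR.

Γ = (Z_L − Z_0)/(Z_L + Z_0) = (16.7 − j78.1)/(116.7 − j78.1)
|Γ| = 79.9/140 = 0.569
VSWR = (1 + |Γ|)/(1 − |Γ|) = 1.57/0.431

VSWR ≈ 3.64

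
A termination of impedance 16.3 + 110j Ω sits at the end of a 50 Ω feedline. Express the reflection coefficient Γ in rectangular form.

Γ ≈ 0.598 + j0.667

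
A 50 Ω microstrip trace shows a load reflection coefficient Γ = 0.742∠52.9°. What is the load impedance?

Z_L = Z_0·(1 + Γ)/(1 − Γ) = 50·(1.45 + j0.592)/(0.552 − j0.592)

Z_L ≈ 34.3 + j90.3 Ω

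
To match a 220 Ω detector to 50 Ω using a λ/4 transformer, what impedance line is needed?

Z_qwt = √(Z_0·R_L) = √(50 × 220) = √11000

Z_qwt ≈ 105 Ω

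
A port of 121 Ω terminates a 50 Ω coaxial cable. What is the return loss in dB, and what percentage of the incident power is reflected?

RL ≈ 7.63 dB; 17.2% of incident power reflected

Γ = (121 − 50)/(121 + 50) = 0.415
RL = −20·log₁₀(0.415) = 7.63 dB
P_refl/P_inc = |Γ|² = 0.172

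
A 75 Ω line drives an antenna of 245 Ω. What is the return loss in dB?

RL ≈ 5.49 dB

Γ = (245 − 75)/(245 + 75) = 0.531
RL = −20·log₁₀|Γ| = −20·log₁₀(0.531)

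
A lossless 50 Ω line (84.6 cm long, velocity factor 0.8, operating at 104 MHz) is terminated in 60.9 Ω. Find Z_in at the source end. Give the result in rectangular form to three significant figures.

λ = v/f = 0.8·c / 104 MHz = 2.31 m
βl = 2π·l/λ = 2π × 0.367 = 132°
tan(βl) = tan(132°) = -1.11
Z_in = Z_0·(Z_L + jZ_0·tanβl)/(Z_0 + jZ_L·tanβl)
     = 50·(60.9 − j55.6)/(50 − j67.7)

Z_in ≈ 48.1 + j9.49 Ω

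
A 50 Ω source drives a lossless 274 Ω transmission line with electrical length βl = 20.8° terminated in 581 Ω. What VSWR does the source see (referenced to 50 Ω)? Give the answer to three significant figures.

VSWR ≈ 10.5

tan(βl) = 0.38
Z_in = Z_0·(Z_L + jZ_0·tanβl)/(Z_0 + jZ_L·tanβl) = 403 − j221 Ω
Γ_s = (Z_in − Z_s)/(Z_in + Z_s) = (353 − j221)/(453 − j221), |Γ_s| = 0.826
VSWR = (1 + |Γ_s|)/(1 − |Γ_s|)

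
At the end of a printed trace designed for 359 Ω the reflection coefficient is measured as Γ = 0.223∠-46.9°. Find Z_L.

Z_L ≈ 458 − j157 Ω

Z_L = Z_0·(1 + Γ)/(1 − Γ) = 359·(1.15 − j0.163)/(0.848 + j0.163)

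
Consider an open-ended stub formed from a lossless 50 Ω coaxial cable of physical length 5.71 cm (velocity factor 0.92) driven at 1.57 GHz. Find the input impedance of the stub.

λ = v/f = 0.92·c / 1.57 GHz = 0.176 m
βl = 2π·l/λ = 2π × 0.325 = 117°
tan(βl) = -1.97
For an open-ended stub, Z_in = −jZ_0·cot(βl) = −jZ_0/tan(βl)

Z_in ≈ +j25.4 Ω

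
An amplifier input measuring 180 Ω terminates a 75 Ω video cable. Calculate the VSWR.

Γ = (180 − 75)/(180 + 75) = 0.412
VSWR = (1 + 0.412)/(1 − 0.412)

VSWR ≈ 2.4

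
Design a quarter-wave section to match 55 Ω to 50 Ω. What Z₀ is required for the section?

Z_qwt ≈ 52.4 Ω

Z_qwt = √(Z_0·R_L) = √(50 × 55) = √2750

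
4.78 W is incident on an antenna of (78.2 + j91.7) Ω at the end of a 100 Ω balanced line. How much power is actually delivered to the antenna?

P_delivered ≈ 3.72 W

|Γ| = |(-21.8 + j91.7)/(178.2 + j91.7)| = 0.47
|Γ|² = 0.221
P_refl = |Γ|²·P_inc = 1.06 W, P_del = (1 − |Γ|²)·P_inc = 3.72 W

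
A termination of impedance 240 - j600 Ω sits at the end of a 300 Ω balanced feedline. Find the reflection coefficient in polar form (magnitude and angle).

Γ ≈ 0.747 ∠ -47.7°

Γ = (Z_L − Z_0)/(Z_L + Z_0) = (-60 − j600)/(540 − j600)
|Γ| = 603/807 = 0.747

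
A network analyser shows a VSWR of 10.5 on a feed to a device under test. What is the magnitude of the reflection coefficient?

|Γ| = (S − 1)/(S + 1) = (10.5 − 1)/(10.5 + 1) = 9.5/11.5

|Γ| ≈ 0.826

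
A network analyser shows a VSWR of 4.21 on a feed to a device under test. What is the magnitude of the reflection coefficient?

|Γ| ≈ 0.616

|Γ| = (S − 1)/(S + 1) = (4.21 − 1)/(4.21 + 1) = 3.21/5.21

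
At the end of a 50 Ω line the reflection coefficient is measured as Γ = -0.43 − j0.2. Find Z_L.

Z_L ≈ 18.6 − j9.59 Ω

Z_L = Z_0·(1 + Γ)/(1 − Γ) = 50·(0.57 − j0.2)/(1.43 + j0.2)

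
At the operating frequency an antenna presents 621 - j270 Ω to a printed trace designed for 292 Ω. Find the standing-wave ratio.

VSWR ≈ 2.62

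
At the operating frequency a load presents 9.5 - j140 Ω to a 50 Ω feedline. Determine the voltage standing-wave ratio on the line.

VSWR ≈ 46.7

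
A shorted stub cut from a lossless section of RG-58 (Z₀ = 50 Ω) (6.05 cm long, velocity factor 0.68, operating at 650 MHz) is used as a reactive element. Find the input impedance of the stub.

λ = v/f = 0.68·c / 650 MHz = 0.314 m
βl = 2π·l/λ = 2π × 0.193 = 69.4°
tan(βl) = 2.66
For a shorted stub, Z_in = jZ_0·tan(βl)

Z_in ≈ +j133 Ω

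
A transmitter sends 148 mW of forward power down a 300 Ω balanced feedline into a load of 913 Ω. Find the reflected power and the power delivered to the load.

P_reflected ≈ 37.8 mW; P_delivered ≈ 110 mW

Γ = (913 − 300)/(913 + 300) = 0.505
|Γ|² = 0.255
P_refl = |Γ|²·P_inc = 37.8 mW, P_del = (1 − |Γ|²)·P_inc = 110 mW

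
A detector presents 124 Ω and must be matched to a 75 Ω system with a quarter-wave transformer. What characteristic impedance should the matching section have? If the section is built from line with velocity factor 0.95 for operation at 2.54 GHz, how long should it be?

Z_qwt ≈ 96.4 Ω; length ≈ 2.81 cm

Z_qwt = √(Z_0·R_L) = √(75 × 124) = √9300
λ = 0.95·c/f = 0.112 m, so l = λ/4 = 0.0281 m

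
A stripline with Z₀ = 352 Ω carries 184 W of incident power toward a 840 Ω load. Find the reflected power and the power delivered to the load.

P_reflected ≈ 30.8 W; P_delivered ≈ 153 W

Γ = (840 − 352)/(840 + 352) = 0.409
|Γ|² = 0.168
P_refl = |Γ|²·P_inc = 30.8 W, P_del = (1 − |Γ|²)·P_inc = 153 W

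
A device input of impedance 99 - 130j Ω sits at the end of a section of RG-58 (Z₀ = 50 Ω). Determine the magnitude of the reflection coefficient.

|Γ| ≈ 0.703

Γ = (Z_L − Z_0)/(Z_L + Z_0) = (49 − j130)/(149 − j130)
|Γ| = 139/198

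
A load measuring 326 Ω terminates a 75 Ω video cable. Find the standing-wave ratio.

VSWR ≈ 4.35

For a purely resistive load, VSWR = R_L/Z_0 or Z_0/R_L (whichever > 1) = 326/75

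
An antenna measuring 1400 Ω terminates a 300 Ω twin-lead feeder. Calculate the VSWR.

VSWR ≈ 4.67

Γ = (1400 − 300)/(1400 + 300) = 0.647
VSWR = (1 + 0.647)/(1 − 0.647)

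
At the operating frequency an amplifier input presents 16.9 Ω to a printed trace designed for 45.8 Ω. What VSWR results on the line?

Γ = (16.9 − 45.8)/(16.9 + 45.8) = -0.461
VSWR = (1 + 0.461)/(1 − 0.461)

VSWR ≈ 2.71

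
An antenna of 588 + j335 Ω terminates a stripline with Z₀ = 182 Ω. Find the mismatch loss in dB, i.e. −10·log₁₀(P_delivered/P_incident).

Γ = (406 + j335)/(770 + j335), |Γ| = 0.627
|Γ|² = 0.393, so P_del/P_inc = 1 − |Γ|² = 0.607
ML = −10·log₁₀(1 − |Γ|²)

mismatch loss ≈ 2.17 dB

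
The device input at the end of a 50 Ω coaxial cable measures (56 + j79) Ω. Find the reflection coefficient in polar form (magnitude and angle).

Γ ≈ 0.599 ∠ 49°

Γ = (Z_L − Z_0)/(Z_L + Z_0) = (6 + j79)/(106 + j79)
|Γ| = 79.2/132 = 0.599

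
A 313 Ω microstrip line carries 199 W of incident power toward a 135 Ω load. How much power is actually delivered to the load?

Γ = (135 − 313)/(135 + 313) = -0.397
|Γ|² = 0.158
P_refl = |Γ|²·P_inc = 31.4 W, P_del = (1 − |Γ|²)·P_inc = 168 W

P_delivered ≈ 168 W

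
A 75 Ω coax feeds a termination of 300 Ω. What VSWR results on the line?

Γ = (300 − 75)/(300 + 75) = 0.6
VSWR = (1 + 0.6)/(1 − 0.6)

VSWR ≈ 4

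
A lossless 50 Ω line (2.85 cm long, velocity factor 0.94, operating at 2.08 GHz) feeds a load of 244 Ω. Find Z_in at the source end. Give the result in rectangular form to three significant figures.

Z_in ≈ 10.9 − j12.2 Ω

λ = v/f = 0.94·c / 2.08 GHz = 0.136 m
βl = 2π·l/λ = 2π × 0.21 = 75.7°
tan(βl) = tan(75.7°) = 3.92
Z_in = Z_0·(Z_L + jZ_0·tanβl)/(Z_0 + jZ_L·tanβl)
     = 50·(244 + j196)/(50 + j956)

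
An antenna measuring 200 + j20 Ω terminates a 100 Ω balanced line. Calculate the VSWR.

VSWR ≈ 2.03

Γ = (Z_L − Z_0)/(Z_L + Z_0) = (100 + j20)/(300 + j20)
|Γ| = 102/301 = 0.339
VSWR = (1 + |Γ|)/(1 − |Γ|) = 1.34/0.661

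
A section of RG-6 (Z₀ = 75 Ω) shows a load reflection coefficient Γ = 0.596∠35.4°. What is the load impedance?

Z_L ≈ 126 + j135 Ω

Z_L = Z_0·(1 + Γ)/(1 − Γ) = 75·(1.49 + j0.345)/(0.514 − j0.345)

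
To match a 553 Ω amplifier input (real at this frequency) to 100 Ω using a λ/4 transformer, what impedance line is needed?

Z_qwt = √(Z_0·R_L) = √(100 × 553) = √55300

Z_qwt ≈ 235 Ω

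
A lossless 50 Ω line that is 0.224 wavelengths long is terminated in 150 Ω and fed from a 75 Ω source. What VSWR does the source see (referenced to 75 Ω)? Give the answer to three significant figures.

βl = 2π × 0.224 = 80.6°
tan(βl) = 6.07
Z_in = Z_0·(Z_L + jZ_0·tanβl)/(Z_0 + jZ_L·tanβl) = 17.1 − j7.3 Ω
Γ_s = (Z_in − Z_s)/(Z_in + Z_s) = (-57.9 − j7.3)/(92.1 − j7.3), |Γ_s| = 0.632
VSWR = (1 + |Γ_s|)/(1 − |Γ_s|)

VSWR ≈ 4.44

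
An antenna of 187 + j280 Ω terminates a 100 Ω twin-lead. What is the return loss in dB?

Γ = (87 + j280)/(287 + j280), |Γ| = 0.731
RL = −20·log₁₀|Γ| = −20·log₁₀(0.731)

RL ≈ 2.72 dB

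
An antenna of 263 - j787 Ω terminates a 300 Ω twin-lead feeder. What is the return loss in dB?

Γ = (-37 − j787)/(563 − j787), |Γ| = 0.814
RL = −20·log₁₀|Γ| = −20·log₁₀(0.814)

RL ≈ 1.79 dB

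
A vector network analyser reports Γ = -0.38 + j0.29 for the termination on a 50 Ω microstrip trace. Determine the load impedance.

Z_L = Z_0·(1 + Γ)/(1 − Γ) = 50·(0.62 + j0.29)/(1.38 − j0.29)

Z_L ≈ 19.4 + j14.6 Ω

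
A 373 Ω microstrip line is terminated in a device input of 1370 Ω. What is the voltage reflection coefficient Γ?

Γ = (Z_L − Z_0)/(Z_L + Z_0) = (1370 − 373)/(1370 + 373) = 997/1743

Γ = 0.572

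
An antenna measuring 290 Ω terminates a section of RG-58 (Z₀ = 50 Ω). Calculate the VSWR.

VSWR ≈ 5.8

Γ = (290 − 50)/(290 + 50) = 0.706
VSWR = (1 + 0.706)/(1 − 0.706)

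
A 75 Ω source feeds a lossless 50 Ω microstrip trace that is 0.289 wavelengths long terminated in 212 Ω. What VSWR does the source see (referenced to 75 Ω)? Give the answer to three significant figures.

βl = 2π × 0.289 = 104°
tan(βl) = -4
Z_in = Z_0·(Z_L + jZ_0·tanβl)/(Z_0 + jZ_L·tanβl) = 12.5 + j11.8 Ω
Γ_s = (Z_in − Z_s)/(Z_in + Z_s) = (-62.5 + j11.8)/(87.5 + j11.8), |Γ_s| = 0.721
VSWR = (1 + |Γ_s|)/(1 − |Γ_s|)

VSWR ≈ 6.16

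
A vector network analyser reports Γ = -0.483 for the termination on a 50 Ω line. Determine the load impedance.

Z_L ≈ 17.4 Ω

Z_L = Z_0·(1 + Γ)/(1 − Γ) = 50·(0.517)/(1.48)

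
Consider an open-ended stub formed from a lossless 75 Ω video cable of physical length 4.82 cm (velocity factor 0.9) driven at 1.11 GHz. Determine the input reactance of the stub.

X_in ≈ -25.3 Ω (capacitive)

λ = v/f = 0.9·c / 1.11 GHz = 0.243 m
βl = 2π·l/λ = 2π × 0.198 = 71.3°
tan(βl) = 2.96
For an open-ended stub, Z_in = −jZ_0·cot(βl) = −jZ_0/tan(βl)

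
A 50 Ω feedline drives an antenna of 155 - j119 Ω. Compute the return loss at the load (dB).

RL ≈ 3.48 dB

Γ = (105 − j119)/(205 − j119), |Γ| = 0.67
RL = −20·log₁₀|Γ| = −20·log₁₀(0.67)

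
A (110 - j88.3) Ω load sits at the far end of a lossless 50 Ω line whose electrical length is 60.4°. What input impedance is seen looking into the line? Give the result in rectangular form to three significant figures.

Z_in ≈ 14.1 − j13.4 Ω

tan(βl) = tan(60.4°) = 1.76
Z_in = Z_0·(Z_L + jZ_0·tanβl)/(Z_0 + jZ_L·tanβl)
     = 50·(110 − j0.284)/(205 + j194)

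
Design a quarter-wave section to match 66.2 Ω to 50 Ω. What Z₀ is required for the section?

Z_qwt = √(Z_0·R_L) = √(50 × 66.2) = √3310

Z_qwt ≈ 57.5 Ω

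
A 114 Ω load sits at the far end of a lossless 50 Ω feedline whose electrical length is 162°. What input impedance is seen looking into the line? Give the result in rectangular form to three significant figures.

Z_in ≈ 81.4 + j44 Ω

tan(βl) = tan(162°) = -0.325
Z_in = Z_0·(Z_L + jZ_0·tanβl)/(Z_0 + jZ_L·tanβl)
     = 50·(114 − j16.2)/(50 − j37)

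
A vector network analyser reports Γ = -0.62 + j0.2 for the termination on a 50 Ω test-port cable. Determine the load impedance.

Z_L ≈ 10.8 + j7.51 Ω

Z_L = Z_0·(1 + Γ)/(1 − Γ) = 50·(0.38 + j0.2)/(1.62 − j0.2)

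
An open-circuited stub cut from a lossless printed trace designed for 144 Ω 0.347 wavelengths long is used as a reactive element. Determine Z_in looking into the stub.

βl = 2π × 0.347 = 125°
tan(βl) = -1.43
For an open-circuited stub, Z_in = −jZ_0·cot(βl) = −jZ_0/tan(βl)

Z_in ≈ +j101 Ω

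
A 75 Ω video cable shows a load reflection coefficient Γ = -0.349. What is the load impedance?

Z_L = Z_0·(1 + Γ)/(1 − Γ) = 75·(0.651)/(1.35)

Z_L ≈ 36.2 Ω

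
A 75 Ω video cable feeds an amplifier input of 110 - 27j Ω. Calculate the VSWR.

VSWR ≈ 1.62

Γ = (Z_L − Z_0)/(Z_L + Z_0) = (35 − j27)/(185 − j27)
|Γ| = 44.2/187 = 0.236
VSWR = (1 + |Γ|)/(1 − |Γ|) = 1.24/0.764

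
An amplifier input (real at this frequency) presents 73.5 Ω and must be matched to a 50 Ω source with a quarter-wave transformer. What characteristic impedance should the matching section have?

Z_qwt ≈ 60.6 Ω

Z_qwt = √(Z_0·R_L) = √(50 × 73.5) = √3675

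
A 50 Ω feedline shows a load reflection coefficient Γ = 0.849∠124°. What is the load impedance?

Z_L = Z_0·(1 + Γ)/(1 − Γ) = 50·(0.525 + j0.704)/(1.47 − j0.704)

Z_L ≈ 5.23 + j26.4 Ω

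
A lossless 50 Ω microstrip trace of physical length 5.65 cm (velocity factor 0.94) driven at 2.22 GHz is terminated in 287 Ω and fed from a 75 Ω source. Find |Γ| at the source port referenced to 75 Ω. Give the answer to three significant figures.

|Γ| ≈ 0.629

λ = v/f = 0.94·c / 2.22 GHz = 0.127 m
βl = 2π·l/λ = 2π × 0.445 = 160°
tan(βl) = -0.362
Z_in = Z_0·(Z_L + jZ_0·tanβl)/(Z_0 + jZ_L·tanβl) = 61.2 + j109 Ω
Γ_s = (Z_in − Z_s)/(Z_in + Z_s) = (-13.8 + j109)/(136 + j109), |Γ_s| = 0.629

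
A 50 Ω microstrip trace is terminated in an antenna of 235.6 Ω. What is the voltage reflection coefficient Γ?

Γ = 0.65

Γ = (Z_L − Z_0)/(Z_L + Z_0) = (235.6 − 50)/(235.6 + 50) = 185.6/285.6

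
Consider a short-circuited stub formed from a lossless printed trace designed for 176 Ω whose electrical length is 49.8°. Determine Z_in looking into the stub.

tan(βl) = 1.18
For a short-circuited stub, Z_in = jZ_0·tan(βl)

Z_in ≈ +j208 Ω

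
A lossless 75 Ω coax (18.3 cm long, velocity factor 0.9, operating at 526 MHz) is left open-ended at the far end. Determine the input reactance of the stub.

X_in ≈ 59.3 Ω (inductive)

λ = v/f = 0.9·c / 526 MHz = 0.513 m
βl = 2π·l/λ = 2π × 0.357 = 128°
tan(βl) = -1.26
For an open-ended stub, Z_in = −jZ_0·cot(βl) = −jZ_0/tan(βl)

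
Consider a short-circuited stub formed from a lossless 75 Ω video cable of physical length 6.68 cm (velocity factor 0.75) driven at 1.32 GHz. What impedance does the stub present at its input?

λ = v/f = 0.75·c / 1.32 GHz = 0.17 m
βl = 2π·l/λ = 2π × 0.392 = 141°
tan(βl) = -0.807
For a short-circuited stub, Z_in = jZ_0·tan(βl)

Z_in ≈ −j60.6 Ω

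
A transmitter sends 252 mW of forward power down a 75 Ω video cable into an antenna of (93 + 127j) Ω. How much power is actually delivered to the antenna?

P_delivered ≈ 159 mW

|Γ| = |(18 + j127)/(168 + j127)| = 0.609
|Γ|² = 0.371
P_refl = |Γ|²·P_inc = 93.5 mW, P_del = (1 − |Γ|²)·P_inc = 159 mW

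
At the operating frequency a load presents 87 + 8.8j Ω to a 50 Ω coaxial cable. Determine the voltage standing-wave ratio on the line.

Γ = (Z_L − Z_0)/(Z_L + Z_0) = (37 + j8.8)/(137 + j8.8)
|Γ| = 38/137 = 0.277
VSWR = (1 + |Γ|)/(1 − |Γ|) = 1.28/0.723

VSWR ≈ 1.77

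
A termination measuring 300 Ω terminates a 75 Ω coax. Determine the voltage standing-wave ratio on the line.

VSWR ≈ 4

For a purely resistive load, VSWR = R_L/Z_0 or Z_0/R_L (whichever > 1) = 300/75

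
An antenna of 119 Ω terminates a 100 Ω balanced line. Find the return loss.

Γ = (119 − 100)/(119 + 100) = 0.0868
RL = −20·log₁₀|Γ| = −20·log₁₀(0.0868)

RL ≈ 21.2 dB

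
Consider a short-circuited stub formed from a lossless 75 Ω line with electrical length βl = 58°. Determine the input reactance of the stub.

tan(βl) = 1.6
For a short-circuited stub, Z_in = jZ_0·tan(βl)

X_in ≈ 120 Ω (inductive)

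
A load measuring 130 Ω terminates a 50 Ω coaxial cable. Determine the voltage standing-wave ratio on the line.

VSWR ≈ 2.6

Γ = (130 − 50)/(130 + 50) = 0.444
VSWR = (1 + 0.444)/(1 − 0.444)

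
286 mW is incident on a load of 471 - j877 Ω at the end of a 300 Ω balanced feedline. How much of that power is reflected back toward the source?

P_reflected ≈ 167 mW

|Γ| = |(171 − j877)/(771 − j877)| = 0.765
|Γ|² = 0.585
P_refl = |Γ|²·P_inc = 167 mW, P_del = (1 − |Γ|²)·P_inc = 119 mW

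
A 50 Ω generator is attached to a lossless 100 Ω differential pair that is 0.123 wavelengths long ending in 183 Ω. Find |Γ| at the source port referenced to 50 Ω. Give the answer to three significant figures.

βl = 2π × 0.123 = 44.3°
tan(βl) = 0.975
Z_in = Z_0·(Z_L + jZ_0·tanβl)/(Z_0 + jZ_L·tanβl) = 85.3 − j54.7 Ω
Γ_s = (Z_in − Z_s)/(Z_in + Z_s) = (35.3 − j54.7)/(135 − j54.7), |Γ_s| = 0.446

|Γ| ≈ 0.446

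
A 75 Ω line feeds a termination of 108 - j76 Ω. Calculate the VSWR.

VSWR ≈ 2.44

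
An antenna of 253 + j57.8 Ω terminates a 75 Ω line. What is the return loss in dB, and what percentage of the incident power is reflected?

RL ≈ 5.01 dB; 31.6% of incident power reflected

Γ = (178 + j57.8)/(328 + j57.8), |Γ| = 0.562
RL = −20·log₁₀(0.562) = 5.01 dB
P_refl/P_inc = |Γ|² = 0.316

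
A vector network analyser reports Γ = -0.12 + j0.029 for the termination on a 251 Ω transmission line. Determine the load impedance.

Z_L ≈ 197 + j11.6 Ω

Z_L = Z_0·(1 + Γ)/(1 − Γ) = 251·(0.88 + j0.029)/(1.12 − j0.029)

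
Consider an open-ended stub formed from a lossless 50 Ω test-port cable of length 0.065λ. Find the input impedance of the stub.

βl = 2π × 0.065 = 23.4°
tan(βl) = 0.433
For an open-ended stub, Z_in = −jZ_0·cot(βl) = −jZ_0/tan(βl)

Z_in ≈ −j116 Ω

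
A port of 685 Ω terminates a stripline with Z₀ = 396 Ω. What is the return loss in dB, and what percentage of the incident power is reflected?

RL ≈ 11.5 dB; 7.15% of incident power reflected

Γ = (685 − 396)/(685 + 396) = 0.267
RL = −20·log₁₀(0.267) = 11.5 dB
P_refl/P_inc = |Γ|² = 0.0715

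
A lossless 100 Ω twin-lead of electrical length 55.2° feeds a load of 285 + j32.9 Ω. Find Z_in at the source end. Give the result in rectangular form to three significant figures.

tan(βl) = tan(55.2°) = 1.44
Z_in = Z_0·(Z_L + jZ_0·tanβl)/(Z_0 + jZ_L·tanβl)
     = 100·(285 + j177)/(52.7 + j410)

Z_in ≈ 51.2 − j62.9 Ω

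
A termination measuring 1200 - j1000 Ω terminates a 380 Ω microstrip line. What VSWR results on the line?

VSWR ≈ 5.49

Γ = (Z_L − Z_0)/(Z_L + Z_0) = (820 − j1000)/(1580 − j1000)
|Γ| = 1290/1870 = 0.692
VSWR = (1 + |Γ|)/(1 − |Γ|) = 1.69/0.308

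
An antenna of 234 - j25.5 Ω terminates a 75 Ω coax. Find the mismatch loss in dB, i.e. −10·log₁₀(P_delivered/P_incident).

mismatch loss ≈ 1.37 dB

Γ = (159 − j25.5)/(309 − j25.5), |Γ| = 0.519
|Γ|² = 0.27, so P_del/P_inc = 1 − |Γ|² = 0.73
ML = −10·log₁₀(1 − |Γ|²)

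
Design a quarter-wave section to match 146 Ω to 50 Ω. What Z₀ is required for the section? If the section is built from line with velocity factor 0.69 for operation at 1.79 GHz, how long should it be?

Z_qwt ≈ 85.4 Ω; length ≈ 2.89 cm

Z_qwt = √(Z_0·R_L) = √(50 × 146) = √7300
λ = 0.69·c/f = 0.116 m, so l = λ/4 = 0.0289 m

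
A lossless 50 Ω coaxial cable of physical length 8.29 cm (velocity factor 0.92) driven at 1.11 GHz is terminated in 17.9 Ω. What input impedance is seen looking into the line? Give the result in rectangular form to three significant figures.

Z_in ≈ 51.7 − j54.5 Ω

λ = v/f = 0.92·c / 1.11 GHz = 0.249 m
βl = 2π·l/λ = 2π × 0.333 = 120°
tan(βl) = tan(120°) = -1.73
Z_in = Z_0·(Z_L + jZ_0·tanβl)/(Z_0 + jZ_L·tanβl)
     = 50·(17.9 − j86.5)/(50 − j31)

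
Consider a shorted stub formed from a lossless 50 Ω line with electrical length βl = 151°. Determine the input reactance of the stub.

tan(βl) = -0.554
For a shorted stub, Z_in = jZ_0·tan(βl)

X_in ≈ -27.7 Ω (capacitive)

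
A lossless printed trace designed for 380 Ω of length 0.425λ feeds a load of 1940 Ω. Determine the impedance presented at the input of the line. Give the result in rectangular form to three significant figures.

βl = 2π × 0.425 = 153°
tan(βl) = tan(153°) = -0.51
Z_in = Z_0·(Z_L + jZ_0·tanβl)/(Z_0 + jZ_L·tanβl)
     = 380·(1940 − j194)/(380 − j988)

Z_in ≈ 315 + j625 Ω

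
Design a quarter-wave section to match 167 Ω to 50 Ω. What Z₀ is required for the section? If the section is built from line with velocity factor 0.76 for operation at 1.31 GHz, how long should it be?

Z_qwt = √(Z_0·R_L) = √(50 × 167) = √8350
λ = 0.76·c/f = 0.174 m, so l = λ/4 = 0.0435 m

Z_qwt ≈ 91.4 Ω; length ≈ 4.35 cm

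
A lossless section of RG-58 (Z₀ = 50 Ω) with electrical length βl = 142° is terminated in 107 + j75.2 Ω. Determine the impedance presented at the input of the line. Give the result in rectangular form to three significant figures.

tan(βl) = tan(142°) = -0.781
Z_in = Z_0·(Z_L + jZ_0·tanβl)/(Z_0 + jZ_L·tanβl)
     = 50·(107 + j36.1)/(109 − j83.6)

Z_in ≈ 22.9 + j34.2 Ω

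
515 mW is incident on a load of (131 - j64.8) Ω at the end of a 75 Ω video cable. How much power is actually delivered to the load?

|Γ| = |(56 − j64.8)/(206 − j64.8)| = 0.397
|Γ|² = 0.157
P_refl = |Γ|²·P_inc = 81 mW, P_del = (1 − |Γ|²)·P_inc = 434 mW

P_delivered ≈ 434 mW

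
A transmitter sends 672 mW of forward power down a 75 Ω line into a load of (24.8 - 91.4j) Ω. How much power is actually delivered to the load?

|Γ| = |(-50.2 − j91.4)/(99.8 − j91.4)| = 0.771
|Γ|² = 0.594
P_refl = |Γ|²·P_inc = 399 mW, P_del = (1 − |Γ|²)·P_inc = 273 mW

P_delivered ≈ 273 mW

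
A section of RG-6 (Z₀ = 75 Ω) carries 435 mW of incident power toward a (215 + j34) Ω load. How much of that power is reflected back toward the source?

|Γ| = |(140 + j34)/(290 + j34)| = 0.493
|Γ|² = 0.243
P_refl = |Γ|²·P_inc = 106 mW, P_del = (1 − |Γ|²)·P_inc = 329 mW

P_reflected ≈ 106 mW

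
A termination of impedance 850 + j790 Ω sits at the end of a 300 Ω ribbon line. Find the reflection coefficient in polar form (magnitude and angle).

Γ ≈ 0.69 ∠ 20.7°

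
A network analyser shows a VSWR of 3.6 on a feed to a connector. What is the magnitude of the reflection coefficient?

|Γ| ≈ 0.565

|Γ| = (S − 1)/(S + 1) = (3.6 − 1)/(3.6 + 1) = 2.6/4.6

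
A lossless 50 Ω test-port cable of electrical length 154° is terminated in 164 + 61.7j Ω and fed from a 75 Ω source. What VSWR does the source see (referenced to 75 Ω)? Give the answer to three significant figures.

tan(βl) = -0.488
Z_in = Z_0·(Z_L + jZ_0·tanβl)/(Z_0 + jZ_L·tanβl) = 39.6 + j62.9 Ω
Γ_s = (Z_in − Z_s)/(Z_in + Z_s) = (-35.4 + j62.9)/(115 + j62.9), |Γ_s| = 0.552
VSWR = (1 + |Γ_s|)/(1 − |Γ_s|)

VSWR ≈ 3.46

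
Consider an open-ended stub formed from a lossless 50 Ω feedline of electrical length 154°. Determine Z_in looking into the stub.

tan(βl) = -0.488
For an open-ended stub, Z_in = −jZ_0·cot(βl) = −jZ_0/tan(βl)

Z_in ≈ +j103 Ω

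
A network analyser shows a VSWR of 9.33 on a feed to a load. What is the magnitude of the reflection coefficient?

|Γ| = (S − 1)/(S + 1) = (9.33 − 1)/(9.33 + 1) = 8.33/10.3

|Γ| ≈ 0.806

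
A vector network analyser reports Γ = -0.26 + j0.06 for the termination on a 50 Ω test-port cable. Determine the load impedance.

Z_L = Z_0·(1 + Γ)/(1 − Γ) = 50·(0.74 + j0.06)/(1.26 − j0.06)

Z_L ≈ 29.2 + j3.77 Ω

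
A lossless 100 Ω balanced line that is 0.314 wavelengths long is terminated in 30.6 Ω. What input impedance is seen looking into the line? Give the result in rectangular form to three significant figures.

Z_in ≈ 132 − j140 Ω

βl = 2π × 0.314 = 113°
tan(βl) = tan(113°) = -2.35
Z_in = Z_0·(Z_L + jZ_0·tanβl)/(Z_0 + jZ_L·tanβl)
     = 100·(30.6 − j235)/(100 − j71.9)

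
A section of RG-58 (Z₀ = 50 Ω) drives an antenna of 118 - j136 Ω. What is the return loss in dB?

Γ = (68 − j136)/(168 − j136), |Γ| = 0.703
RL = −20·log₁₀|Γ| = −20·log₁₀(0.703)

RL ≈ 3.06 dB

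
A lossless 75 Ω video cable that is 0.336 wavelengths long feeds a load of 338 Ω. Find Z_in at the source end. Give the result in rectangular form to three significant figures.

Z_in ≈ 22.2 + j42 Ω

βl = 2π × 0.336 = 121°
tan(βl) = tan(121°) = -1.67
Z_in = Z_0·(Z_L + jZ_0·tanβl)/(Z_0 + jZ_L·tanβl)
     = 75·(338 − j125)/(75 − j563)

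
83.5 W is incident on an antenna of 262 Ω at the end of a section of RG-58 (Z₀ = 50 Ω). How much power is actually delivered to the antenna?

P_delivered ≈ 44.9 W

Γ = (262 − 50)/(262 + 50) = 0.679
|Γ|² = 0.462
P_refl = |Γ|²·P_inc = 38.6 W, P_del = (1 − |Γ|²)·P_inc = 44.9 W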